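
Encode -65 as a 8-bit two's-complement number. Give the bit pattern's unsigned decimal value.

191

65 in 8 bits: 01000001
Invert: 10111110
Add 1:  10111111 = 191
(Check: 2^8 - 65 = 256 - 65 = 191.)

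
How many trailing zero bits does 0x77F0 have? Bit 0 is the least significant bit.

0x77F0 = 111011111110000
Trailing zeros: 4, so the lowest set bit is bit 4 (value 16).

4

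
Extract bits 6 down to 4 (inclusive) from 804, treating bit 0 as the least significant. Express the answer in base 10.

2

v = 1100100100
Shift right by 4: 110010
Mask low 3 bits: 010 = 2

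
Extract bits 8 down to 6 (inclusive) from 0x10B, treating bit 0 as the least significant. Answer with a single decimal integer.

v = 00100001011
Shift right by 6: 00100
Mask low 3 bits: 100 = 4

4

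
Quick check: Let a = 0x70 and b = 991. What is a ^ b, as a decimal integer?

943

0x70 = 0001110000
991 = 1111011111
XOR → 1110101111 = 943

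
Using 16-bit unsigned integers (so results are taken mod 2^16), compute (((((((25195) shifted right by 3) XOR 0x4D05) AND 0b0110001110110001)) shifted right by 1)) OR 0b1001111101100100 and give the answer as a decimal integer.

25195 = 0110001001101011
→ shifted right by 3 → 0000110001001101 = 3149
0x4D05 = 0100110100000101
→ XOR → 0100000101001000 = 16712
0b0110001110110001 = 0110001110110001
→ AND → 0100000100000000 = 16640
→ shifted right by 1 → 0010000010000000 = 8320
0b1001111101100100 = 1001111101100100
→ OR → 1011111111100100 = 49124

49124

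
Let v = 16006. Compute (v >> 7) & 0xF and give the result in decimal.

v = 11111010000110
Shift right by 7: 1111101
Mask low 4 bits: 1101 = 13

13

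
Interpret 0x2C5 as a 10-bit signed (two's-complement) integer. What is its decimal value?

pattern = 1011000101 (MSB is 1 ⇒ negative)
Invert: 0100111010, add 1 → 0100111011 = 315, so the value is -315.
(Equivalently: 709 - 2^10 = 709 - 1024 = -315.)

-315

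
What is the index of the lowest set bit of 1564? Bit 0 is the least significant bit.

1564 = 11000011100
Trailing zeros: 2, so the lowest set bit is bit 2 (value 4).

2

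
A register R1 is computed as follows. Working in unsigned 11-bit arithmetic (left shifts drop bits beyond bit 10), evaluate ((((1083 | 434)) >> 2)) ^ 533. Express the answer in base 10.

1083 = 10000111011
434 = 00110110010
→ | → 10110111011 = 1467
→ >> 2 → 00101101110 = 366
533 = 01000010101
→ ^ → 01101111011 = 891

891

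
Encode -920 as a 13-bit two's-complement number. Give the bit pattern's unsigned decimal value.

7272

920 in 13 bits: 0001110011000
Invert: 1110001100111
Add 1:  1110001101000 = 7272
(Check: 2^13 - 920 = 8192 - 920 = 7272.)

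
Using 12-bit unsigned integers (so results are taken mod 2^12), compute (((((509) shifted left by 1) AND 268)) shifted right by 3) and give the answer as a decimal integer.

33

509 = 000111111101
→ shifted left by 1 (mod 2^12) → 001111111010 = 1018
268 = 000100001100
→ AND → 000100001000 = 264
→ shifted right by 3 → 000000100001 = 33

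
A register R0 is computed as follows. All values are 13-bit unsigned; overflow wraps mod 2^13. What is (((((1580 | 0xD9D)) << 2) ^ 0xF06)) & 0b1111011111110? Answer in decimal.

4338

1580 = 0011000101100
0xD9D = 0110110011101
→ | → 0111110111101 = 4029
→ << 2 (mod 2^13) → 1111011110100 = 7924
0xF06 = 0111100000110
→ ^ → 1000111110010 = 4594
0b1111011111110 = 1111011111110
→ & → 1000011110010 = 4338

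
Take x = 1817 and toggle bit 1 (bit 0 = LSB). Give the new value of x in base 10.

1819

x = 011100011001
bit 1 is currently 0; toggle it via x ^ (1 << 1) = x ^ 2
→ 011100011011 = 1819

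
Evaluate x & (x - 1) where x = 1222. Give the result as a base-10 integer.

x = 10011000110 = 1222
x - 1 = 10011000101
AND   = 10011000100 = 1220
(x & (x - 1) clears the lowest set bit of x.)

1220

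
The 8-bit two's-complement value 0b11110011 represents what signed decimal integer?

-13

pattern = 11110011 (MSB is 1 ⇒ negative)
Invert: 00001100, add 1 → 00001101 = 13, so the value is -13.
(Equivalently: 243 - 2^8 = 243 - 256 = -13.)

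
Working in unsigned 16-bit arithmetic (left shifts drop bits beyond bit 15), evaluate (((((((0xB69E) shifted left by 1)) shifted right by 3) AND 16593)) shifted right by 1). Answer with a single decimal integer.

64

0xB69E = 1011011010011110
→ shifted left by 1 (mod 2^16) → 0110110100111100 = 27964
→ shifted right by 3 → 0000110110100111 = 3495
16593 = 0100000011010001
→ AND → 0000000010000001 = 129
→ shifted right by 1 → 0000000001000000 = 64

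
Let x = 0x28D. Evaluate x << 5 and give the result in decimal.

20896

0x28D = 000001010001101
shift left by 5 → 101000110100000 = 20896
(equivalently, 653 × 2^5 = 653 × 32)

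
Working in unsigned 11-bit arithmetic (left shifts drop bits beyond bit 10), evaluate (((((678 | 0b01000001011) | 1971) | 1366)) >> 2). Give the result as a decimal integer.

678 = 01010100110
0b01000001011 = 01000001011
→ | → 01010101111 = 687
1971 = 11110110011
→ | → 11110111111 = 1983
1366 = 10101010110
→ | → 11111111111 = 2047
→ >> 2 → 00111111111 = 511

511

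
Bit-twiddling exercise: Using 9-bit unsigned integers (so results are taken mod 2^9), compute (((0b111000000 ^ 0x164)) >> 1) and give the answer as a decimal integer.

82

0b111000000 = 111000000
0x164 = 101100100
→ ^ → 010100100 = 164
→ >> 1 → 001010010 = 82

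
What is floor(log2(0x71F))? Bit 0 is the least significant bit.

0x71F = 11100011111
The topmost 1 is at position 10 (since 2^10 = 1024 ≤ 1823 < 2048).

10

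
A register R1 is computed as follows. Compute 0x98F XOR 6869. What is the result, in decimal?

0x98F = 0100110001111
6869 = 1101011010101
XOR → 1001101011010 = 4954

4954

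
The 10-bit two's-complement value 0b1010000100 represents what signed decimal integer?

-380

pattern = 1010000100 (MSB is 1 ⇒ negative)
Invert: 0101111011, add 1 → 0101111100 = 380, so the value is -380.
(Equivalently: 644 - 2^10 = 644 - 1024 = -380.)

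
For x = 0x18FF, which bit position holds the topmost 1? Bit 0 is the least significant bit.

0x18FF = 1100011111111
The topmost 1 is at position 12 (since 2^12 = 4096 ≤ 6399 < 8192).

12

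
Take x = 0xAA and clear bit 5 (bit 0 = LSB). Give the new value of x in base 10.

x = 0010101010
bit 5 is currently 1; clear it via x & ~(1 << 5) = x & ~32
→ 0010001010 = 138

138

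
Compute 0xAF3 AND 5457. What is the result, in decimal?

0xAF3 = 0101011110011
5457 = 1010101010001
AND → 0000001010001 = 81

81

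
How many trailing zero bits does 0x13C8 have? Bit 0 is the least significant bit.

3

0x13C8 = 1001111001000
Trailing zeros: 3, so the lowest set bit is bit 3 (value 8).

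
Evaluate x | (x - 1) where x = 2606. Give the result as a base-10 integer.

x = 101000101110 = 2606
x - 1 = 101000101101
OR    = 101000101111 = 2607
(x | (x - 1) sets all bits below the lowest set bit.)

2607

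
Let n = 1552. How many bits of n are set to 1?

1552 = 11000010000
Count the 1s: 1 + 1 + 1 = 3

3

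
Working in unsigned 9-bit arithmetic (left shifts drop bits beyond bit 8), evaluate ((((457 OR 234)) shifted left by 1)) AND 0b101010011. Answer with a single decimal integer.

457 = 111001001
234 = 011101010
→ OR → 111101011 = 491
→ shifted left by 1 (mod 2^9) → 111010110 = 470
0b101010011 = 101010011
→ AND → 101010010 = 338

338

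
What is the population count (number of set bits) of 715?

6

715 = 1011001011
Count the 1s: 1 + 1 + 1 + 1 + 1 + 1 = 6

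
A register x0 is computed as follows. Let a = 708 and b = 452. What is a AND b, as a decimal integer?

708 = 1011000100
452 = 0111000100
AND → 0011000100 = 196

196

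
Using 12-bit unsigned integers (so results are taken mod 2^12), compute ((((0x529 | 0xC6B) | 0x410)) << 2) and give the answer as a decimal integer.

1516

0x529 = 010100101001
0xC6B = 110001101011
→ | → 110101101011 = 3435
0x410 = 010000010000
→ | → 110101111011 = 3451
→ << 2 (mod 2^12) → 010111101100 = 1516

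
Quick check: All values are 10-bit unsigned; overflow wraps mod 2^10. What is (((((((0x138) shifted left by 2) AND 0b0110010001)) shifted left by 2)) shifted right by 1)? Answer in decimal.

256

0x138 = 0100111000
→ shifted left by 2 (mod 2^10) → 0011100000 = 224
0b0110010001 = 0110010001
→ AND → 0010000000 = 128
→ shifted left by 2 (mod 2^10) → 1000000000 = 512
→ shifted right by 1 → 0100000000 = 256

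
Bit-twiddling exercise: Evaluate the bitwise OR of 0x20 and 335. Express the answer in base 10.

0x20 = 000100000
335 = 101001111
 OR → 101101111 = 367

367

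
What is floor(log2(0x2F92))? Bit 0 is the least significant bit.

0x2F92 = 10111110010010
The topmost 1 is at position 13 (since 2^13 = 8192 ≤ 12178 < 16384).

13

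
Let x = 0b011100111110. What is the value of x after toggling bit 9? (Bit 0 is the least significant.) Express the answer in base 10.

1342

x = 011100111110
bit 9 is currently 1; toggle it via x ^ (1 << 9) = x ^ 512
→ 010100111110 = 1342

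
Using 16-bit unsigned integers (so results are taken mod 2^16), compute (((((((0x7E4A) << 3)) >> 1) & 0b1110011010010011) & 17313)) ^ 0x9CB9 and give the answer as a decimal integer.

0x7E4A = 0111111001001010
→ << 3 (mod 2^16) → 1111001001010000 = 62032
→ >> 1 → 0111100100101000 = 31016
0b1110011010010011 = 1110011010010011
→ & → 0110000000000000 = 24576
17313 = 0100001110100001
→ & → 0100000000000000 = 16384
0x9CB9 = 1001110010111001
→ ^ → 1101110010111001 = 56505

56505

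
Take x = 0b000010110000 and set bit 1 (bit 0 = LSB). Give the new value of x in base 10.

x = 000010110000
bit 1 is currently 0; set it via x | (1 << 1) = x | 2
→ 000010110010 = 178

178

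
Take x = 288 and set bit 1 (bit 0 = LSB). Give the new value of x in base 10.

x = 0100100000
bit 1 is currently 0; set it via x | (1 << 1) = x | 2
→ 0100100010 = 290

290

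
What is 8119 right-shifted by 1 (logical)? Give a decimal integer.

8119 = 1111110110111
shift right by 1 → 0111111011011 = 4059
(equivalently, floor(8119 / 2))

4059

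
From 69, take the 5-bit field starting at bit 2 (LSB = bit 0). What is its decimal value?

17

v = 01000101
Shift right by 2: 010001
Mask low 5 bits: 10001 = 17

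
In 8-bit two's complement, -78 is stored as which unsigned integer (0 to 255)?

78 in 8 bits: 01001110
Invert: 10110001
Add 1:  10110010 = 178
(Check: 2^8 - 78 = 256 - 78 = 178.)

178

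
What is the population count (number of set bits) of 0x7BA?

0x7BA = 11110111010
Count the 1s: 1 + 1 + 1 + 1 + 1 + 1 + 1 + 1 = 8

8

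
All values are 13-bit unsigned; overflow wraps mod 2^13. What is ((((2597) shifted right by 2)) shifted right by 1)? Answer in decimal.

324

2597 = 0101000100101
→ shifted right by 2 → 0001010001001 = 649
→ shifted right by 1 → 0000101000100 = 324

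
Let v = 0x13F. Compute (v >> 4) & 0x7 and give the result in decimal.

v = 00100111111
Shift right by 4: 0010011
Mask low 3 bits: 011 = 3

3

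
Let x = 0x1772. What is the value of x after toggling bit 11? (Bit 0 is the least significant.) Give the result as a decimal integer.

x = 1011101110010
bit 11 is currently 0; toggle it via x ^ (1 << 11) = x ^ 2048
→ 1111101110010 = 8050

8050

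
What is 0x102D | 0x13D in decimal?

4413

0x102D = 1000000101101
0x13D = 0000100111101
 OR → 1000100111101 = 4413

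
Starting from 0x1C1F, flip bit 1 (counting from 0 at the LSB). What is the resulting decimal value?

7197

x = 1110000011111
bit 1 is currently 1; toggle it via x ^ (1 << 1) = x ^ 2
→ 1110000011101 = 7197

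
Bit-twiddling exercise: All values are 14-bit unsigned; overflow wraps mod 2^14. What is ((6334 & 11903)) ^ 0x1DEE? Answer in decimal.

6334 = 01100010111110
11903 = 10111001111111
→ & → 00100000111110 = 2110
0x1DEE = 01110111101110
→ ^ → 01010111010000 = 5584

5584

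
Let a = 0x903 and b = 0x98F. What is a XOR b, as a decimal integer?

0x903 = 100100000011
0x98F = 100110001111
XOR → 000010001100 = 140

140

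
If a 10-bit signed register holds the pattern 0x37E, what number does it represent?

-130

pattern = 1101111110 (MSB is 1 ⇒ negative)
Invert: 0010000001, add 1 → 0010000010 = 130, so the value is -130.
(Equivalently: 894 - 2^10 = 894 - 1024 = -130.)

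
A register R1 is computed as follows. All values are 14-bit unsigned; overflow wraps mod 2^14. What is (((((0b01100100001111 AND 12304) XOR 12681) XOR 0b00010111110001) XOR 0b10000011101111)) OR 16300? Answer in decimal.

16319

0b01100100001111 = 01100100001111
12304 = 11000000010000
→ AND → 01000000000000 = 4096
12681 = 11000110001001
→ XOR → 10000110001001 = 8585
0b00010111110001 = 00010111110001
→ XOR → 10010001111000 = 9336
0b10000011101111 = 10000011101111
→ XOR → 00010010010111 = 1175
16300 = 11111110101100
→ OR → 11111110111111 = 16319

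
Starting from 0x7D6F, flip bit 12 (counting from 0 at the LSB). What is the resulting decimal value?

28015

x = 111110101101111
bit 12 is currently 1; toggle it via x ^ (1 << 12) = x ^ 4096
→ 110110101101111 = 28015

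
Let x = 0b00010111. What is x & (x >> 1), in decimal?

x = 10111 = 23
x>>1 = 01011
AND  = 00011 = 3
(x & (x >> 1) has a 1 wherever x has two consecutive 1 bits.)

3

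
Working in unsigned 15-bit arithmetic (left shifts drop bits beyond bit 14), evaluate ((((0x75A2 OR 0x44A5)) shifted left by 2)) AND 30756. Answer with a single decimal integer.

0x75A2 = 111010110100010
0x44A5 = 100010010100101
→ OR → 111010110100111 = 30119
→ shifted left by 2 (mod 2^15) → 101011010011100 = 22172
30756 = 111100000100100
→ AND → 101000000000100 = 20484

20484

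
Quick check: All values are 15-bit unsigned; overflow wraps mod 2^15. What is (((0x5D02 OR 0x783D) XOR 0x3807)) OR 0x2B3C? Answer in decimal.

28476

0x5D02 = 101110100000010
0x783D = 111100000111101
→ OR → 111110100111111 = 32063
0x3807 = 011100000000111
→ XOR → 100010100111000 = 17720
0x2B3C = 010101100111100
→ OR → 110111100111100 = 28476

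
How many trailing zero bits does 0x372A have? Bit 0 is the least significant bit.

1

0x372A = 11011100101010
Trailing zeros: 1, so the lowest set bit is bit 1 (value 2).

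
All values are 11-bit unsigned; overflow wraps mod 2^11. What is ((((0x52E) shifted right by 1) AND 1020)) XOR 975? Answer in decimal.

347

0x52E = 10100101110
→ shifted right by 1 → 01010010111 = 663
1020 = 01111111100
→ AND → 01010010100 = 660
975 = 01111001111
→ XOR → 00101011011 = 347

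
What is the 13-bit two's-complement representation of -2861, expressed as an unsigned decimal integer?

2861 in 13 bits: 0101100101101
Invert: 1010011010010
Add 1:  1010011010011 = 5331
(Check: 2^13 - 2861 = 8192 - 2861 = 5331.)

5331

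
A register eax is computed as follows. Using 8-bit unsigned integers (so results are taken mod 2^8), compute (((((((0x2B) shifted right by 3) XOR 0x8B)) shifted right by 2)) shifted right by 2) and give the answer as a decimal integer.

0x2B = 00101011
→ shifted right by 3 → 00000101 = 5
0x8B = 10001011
→ XOR → 10001110 = 142
→ shifted right by 2 → 00100011 = 35
→ shifted right by 2 → 00001000 = 8

8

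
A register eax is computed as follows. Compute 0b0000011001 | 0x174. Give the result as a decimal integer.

381

a = 000011001
0x174 = 101110100
 OR → 101111101 = 381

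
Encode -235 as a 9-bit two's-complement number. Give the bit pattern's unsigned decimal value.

277

235 in 9 bits: 011101011
Invert: 100010100
Add 1:  100010101 = 277
(Check: 2^9 - 235 = 512 - 235 = 277.)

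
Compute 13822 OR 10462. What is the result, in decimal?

13822 = 11010111111110
10462 = 10100011011110
 OR → 11110111111110 = 15870

15870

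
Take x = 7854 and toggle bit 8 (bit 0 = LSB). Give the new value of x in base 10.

x = 1111010101110
bit 8 is currently 0; toggle it via x ^ (1 << 8) = x ^ 256
→ 1111110101110 = 8110

8110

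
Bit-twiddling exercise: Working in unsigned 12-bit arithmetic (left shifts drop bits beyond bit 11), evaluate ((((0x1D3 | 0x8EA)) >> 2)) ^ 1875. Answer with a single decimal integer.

0x1D3 = 000111010011
0x8EA = 100011101010
→ | → 100111111011 = 2555
→ >> 2 → 001001111110 = 638
1875 = 011101010011
→ ^ → 010100101101 = 1325

1325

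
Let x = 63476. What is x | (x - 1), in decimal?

63479

x = 1111011111110100 = 63476
x - 1 = 1111011111110011
OR    = 1111011111110111 = 63479
(x | (x - 1) sets all bits below the lowest set bit.)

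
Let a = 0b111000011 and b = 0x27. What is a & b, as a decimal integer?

a = 111000011
0x27 = 000100111
AND → 000000011 = 3

3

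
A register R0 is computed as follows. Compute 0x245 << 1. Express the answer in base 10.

1162

0x245 = 01001000101
shift left by 1 → 10010001010 = 1162
(equivalently, 581 × 2^1 = 581 × 2)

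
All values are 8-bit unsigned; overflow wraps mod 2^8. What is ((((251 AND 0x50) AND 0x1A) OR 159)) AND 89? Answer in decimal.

25

251 = 11111011
0x50 = 01010000
→ AND → 01010000 = 80
0x1A = 00011010
→ AND → 00010000 = 16
159 = 10011111
→ OR → 10011111 = 159
89 = 01011001
→ AND → 00011001 = 25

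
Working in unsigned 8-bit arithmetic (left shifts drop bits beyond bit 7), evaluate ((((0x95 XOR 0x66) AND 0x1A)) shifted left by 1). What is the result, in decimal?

0x95 = 10010101
0x66 = 01100110
→ XOR → 11110011 = 243
0x1A = 00011010
→ AND → 00010010 = 18
→ shifted left by 1 (mod 2^8) → 00100100 = 36

36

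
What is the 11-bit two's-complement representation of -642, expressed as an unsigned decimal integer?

642 in 11 bits: 01010000010
Invert: 10101111101
Add 1:  10101111110 = 1406
(Check: 2^11 - 642 = 2048 - 642 = 1406.)

1406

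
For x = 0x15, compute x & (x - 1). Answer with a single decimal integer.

x = 10101 = 21
x - 1 = 10100
AND   = 10100 = 20
(x & (x - 1) clears the lowest set bit of x.)

20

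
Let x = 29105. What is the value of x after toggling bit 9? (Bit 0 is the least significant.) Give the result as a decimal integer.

29617

x = 111000110110001
bit 9 is currently 0; toggle it via x ^ (1 << 9) = x ^ 512
→ 111001110110001 = 29617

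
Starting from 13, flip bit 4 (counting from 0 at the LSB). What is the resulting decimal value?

29

x = 000001101
bit 4 is currently 0; toggle it via x ^ (1 << 4) = x ^ 16
→ 000011101 = 29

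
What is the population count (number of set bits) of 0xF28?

6

0xF28 = 111100101000
Count the 1s: 1 + 1 + 1 + 1 + 1 + 1 = 6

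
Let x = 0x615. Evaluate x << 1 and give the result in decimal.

0x615 = 011000010101
shift left by 1 → 110000101010 = 3114
(equivalently, 1557 × 2^1 = 1557 × 2)

3114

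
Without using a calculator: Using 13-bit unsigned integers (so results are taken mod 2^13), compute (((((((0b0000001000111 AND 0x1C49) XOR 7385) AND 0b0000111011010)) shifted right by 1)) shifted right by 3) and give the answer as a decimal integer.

0b0000001000111 = 0000001000111
0x1C49 = 1110001001001
→ AND → 0000001000001 = 65
7385 = 1110011011001
→ XOR → 1110010011000 = 7320
0b0000111011010 = 0000111011010
→ AND → 0000010011000 = 152
→ shifted right by 1 → 0000001001100 = 76
→ shifted right by 3 → 0000000001001 = 9

9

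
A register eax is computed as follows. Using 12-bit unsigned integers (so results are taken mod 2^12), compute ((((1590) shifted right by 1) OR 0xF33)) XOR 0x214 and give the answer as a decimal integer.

3375

1590 = 011000110110
→ shifted right by 1 → 001100011011 = 795
0xF33 = 111100110011
→ OR → 111100111011 = 3899
0x214 = 001000010100
→ XOR → 110100101111 = 3375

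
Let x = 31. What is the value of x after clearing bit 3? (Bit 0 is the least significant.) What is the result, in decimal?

23

x = 0000011111
bit 3 is currently 1; clear it via x & ~(1 << 3) = x & ~8
→ 0000010111 = 23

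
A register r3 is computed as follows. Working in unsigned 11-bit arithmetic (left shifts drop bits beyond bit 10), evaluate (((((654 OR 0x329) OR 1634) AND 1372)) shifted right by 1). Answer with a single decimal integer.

654 = 01010001110
0x329 = 01100101001
→ OR → 01110101111 = 943
1634 = 11001100010
→ OR → 11111101111 = 2031
1372 = 10101011100
→ AND → 10101001100 = 1356
→ shifted right by 1 → 01010100110 = 678

678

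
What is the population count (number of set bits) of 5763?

6

5763 = 1011010000011
Count the 1s: 1 + 1 + 1 + 1 + 1 + 1 = 6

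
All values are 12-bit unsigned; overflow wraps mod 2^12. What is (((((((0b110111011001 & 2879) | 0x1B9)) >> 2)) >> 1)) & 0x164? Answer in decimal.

292

0b110111011001 = 110111011001
2879 = 101100111111
→ & → 100100011001 = 2329
0x1B9 = 000110111001
→ | → 100110111001 = 2489
→ >> 2 → 001001101110 = 622
→ >> 1 → 000100110111 = 311
0x164 = 000101100100
→ & → 000100100100 = 292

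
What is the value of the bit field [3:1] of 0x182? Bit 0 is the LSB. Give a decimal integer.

1

v = 0110000010
Shift right by 1: 011000001
Mask low 3 bits: 001 = 1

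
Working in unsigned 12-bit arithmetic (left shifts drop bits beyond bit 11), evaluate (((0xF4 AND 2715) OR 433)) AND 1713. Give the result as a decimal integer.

0xF4 = 000011110100
2715 = 101010011011
→ AND → 000010010000 = 144
433 = 000110110001
→ OR → 000110110001 = 433
1713 = 011010110001
→ AND → 000010110001 = 177

177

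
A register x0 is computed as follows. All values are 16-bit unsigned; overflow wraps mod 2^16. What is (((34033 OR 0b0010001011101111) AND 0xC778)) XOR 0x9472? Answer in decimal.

34033 = 1000010011110001
0b0010001011101111 = 0010001011101111
→ OR → 1010011011111111 = 42751
0xC778 = 1100011101111000
→ AND → 1000011001111000 = 34424
0x9472 = 1001010001110010
→ XOR → 0001001000001010 = 4618

4618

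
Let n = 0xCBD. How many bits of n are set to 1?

8

0xCBD = 110010111101
Count the 1s: 1 + 1 + 1 + 1 + 1 + 1 + 1 + 1 = 8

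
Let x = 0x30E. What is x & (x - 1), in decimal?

780

x = 1100001110 = 782
x - 1 = 1100001101
AND   = 1100001100 = 780
(x & (x - 1) clears the lowest set bit of x.)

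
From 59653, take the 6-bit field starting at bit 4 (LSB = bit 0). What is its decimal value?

16

v = 1110100100000101
Shift right by 4: 111010010000
Mask low 6 bits: 010000 = 16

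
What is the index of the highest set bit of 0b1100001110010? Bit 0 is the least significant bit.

12

0b1100001110010 = 1100001110010
The topmost 1 is at position 12 (since 2^12 = 4096 ≤ 6258 < 8192).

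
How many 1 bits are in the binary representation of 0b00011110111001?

n = 11110111001
Count the 1s: 1 + 1 + 1 + 1 + 1 + 1 + 1 + 1 = 8

8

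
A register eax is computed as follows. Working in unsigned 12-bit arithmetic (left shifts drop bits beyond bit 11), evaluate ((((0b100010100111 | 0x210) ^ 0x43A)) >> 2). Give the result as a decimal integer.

0b100010100111 = 100010100111
0x210 = 001000010000
→ | → 101010110111 = 2743
0x43A = 010000111010
→ ^ → 111010001101 = 3725
→ >> 2 → 001110100011 = 931

931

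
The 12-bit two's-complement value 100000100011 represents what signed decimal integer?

pattern = 100000100011 (MSB is 1 ⇒ negative)
Invert: 011111011100, add 1 → 011111011101 = 2013, so the value is -2013.
(Equivalently: 2083 - 2^12 = 2083 - 4096 = -2013.)

-2013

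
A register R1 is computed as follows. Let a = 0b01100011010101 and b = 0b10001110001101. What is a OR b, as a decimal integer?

a = 01100011010101
b = 10001110001101
 OR → 11101111011101 = 15325

15325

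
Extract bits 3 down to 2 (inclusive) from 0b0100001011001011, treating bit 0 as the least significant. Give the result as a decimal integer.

v = 0100001011001011
Shift right by 2: 01000010110010
Mask low 2 bits: 10 = 2

2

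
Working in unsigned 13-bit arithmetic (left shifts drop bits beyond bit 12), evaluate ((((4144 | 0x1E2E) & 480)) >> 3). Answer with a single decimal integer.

4

4144 = 1000000110000
0x1E2E = 1111000101110
→ | → 1111000111110 = 7742
480 = 0000111100000
→ & → 0000000100000 = 32
→ >> 3 → 0000000000100 = 4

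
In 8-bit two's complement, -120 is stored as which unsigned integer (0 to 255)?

136

120 in 8 bits: 01111000
Invert: 10000111
Add 1:  10001000 = 136
(Check: 2^8 - 120 = 256 - 120 = 136.)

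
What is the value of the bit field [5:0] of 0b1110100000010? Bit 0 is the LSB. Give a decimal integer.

v = 1110100000010
Shift right by 0: 1110100000010
Mask low 6 bits: 000010 = 2

2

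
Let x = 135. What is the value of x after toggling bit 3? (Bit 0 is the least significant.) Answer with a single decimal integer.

x = 0010000111
bit 3 is currently 0; toggle it via x ^ (1 << 3) = x ^ 8
→ 0010001111 = 143

143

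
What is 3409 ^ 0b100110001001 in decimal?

3409 = 110101010001
b = 100110001001
XOR → 010011011000 = 1240

1240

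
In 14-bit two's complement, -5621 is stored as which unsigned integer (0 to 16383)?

5621 in 14 bits: 01010111110101
Invert: 10101000001010
Add 1:  10101000001011 = 10763
(Check: 2^14 - 5621 = 16384 - 5621 = 10763.)

10763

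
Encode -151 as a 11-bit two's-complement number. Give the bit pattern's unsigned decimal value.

151 in 11 bits: 00010010111
Invert: 11101101000
Add 1:  11101101001 = 1897
(Check: 2^11 - 151 = 2048 - 151 = 1897.)

1897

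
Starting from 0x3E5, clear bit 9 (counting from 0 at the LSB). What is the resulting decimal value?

x = 01111100101
bit 9 is currently 1; clear it via x & ~(1 << 9) = x & ~512
→ 00111100101 = 485

485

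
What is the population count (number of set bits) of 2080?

2080 = 100000100000
Count the 1s: 1 + 1 = 2

2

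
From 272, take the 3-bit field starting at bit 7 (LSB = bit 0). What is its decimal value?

v = 0100010000
Shift right by 7: 010
Mask low 3 bits: 010 = 2

2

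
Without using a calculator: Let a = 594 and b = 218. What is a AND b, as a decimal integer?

82

594 = 1001010010
218 = 0011011010
AND → 0001010010 = 82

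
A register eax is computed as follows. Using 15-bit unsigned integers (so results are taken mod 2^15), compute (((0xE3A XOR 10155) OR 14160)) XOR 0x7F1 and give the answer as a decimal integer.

0xE3A = 000111000111010
10155 = 010011110101011
→ XOR → 010100110010001 = 10641
14160 = 011011101010000
→ OR → 011111111010001 = 16337
0x7F1 = 000011111110001
→ XOR → 011100000100000 = 14368

14368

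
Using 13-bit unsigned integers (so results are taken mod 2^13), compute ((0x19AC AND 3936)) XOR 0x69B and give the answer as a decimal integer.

0x19AC = 1100110101100
3936 = 0111101100000
→ AND → 0100100100000 = 2336
0x69B = 0011010011011
→ XOR → 0111110111011 = 4027

4027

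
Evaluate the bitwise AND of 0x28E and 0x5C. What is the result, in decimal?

0x28E = 1010001110
0x5C = 0001011100
AND → 0000001100 = 12

12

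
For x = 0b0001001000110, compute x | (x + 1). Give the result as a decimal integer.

583

x = 1001000110 = 582
x + 1 = 1001000111
OR    = 1001000111 = 583
(x | (x + 1) sets the lowest cleared bit.)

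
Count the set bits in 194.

3

194 = 11000010
Count the 1s: 1 + 1 + 1 = 3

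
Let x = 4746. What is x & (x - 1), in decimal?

x = 1001010001010 = 4746
x - 1 = 1001010001001
AND   = 1001010001000 = 4744
(x & (x - 1) clears the lowest set bit of x.)

4744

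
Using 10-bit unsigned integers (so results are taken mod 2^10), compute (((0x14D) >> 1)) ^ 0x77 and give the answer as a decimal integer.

209

0x14D = 0101001101
→ >> 1 → 0010100110 = 166
0x77 = 0001110111
→ ^ → 0011010001 = 209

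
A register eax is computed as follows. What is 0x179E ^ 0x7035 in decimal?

26539

0x179E = 001011110011110
0x7035 = 111000000110101
XOR → 110011110101011 = 26539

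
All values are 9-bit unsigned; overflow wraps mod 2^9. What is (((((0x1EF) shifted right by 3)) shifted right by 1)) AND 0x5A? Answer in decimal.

26

0x1EF = 111101111
→ shifted right by 3 → 000111101 = 61
→ shifted right by 1 → 000011110 = 30
0x5A = 001011010
→ AND → 000011010 = 26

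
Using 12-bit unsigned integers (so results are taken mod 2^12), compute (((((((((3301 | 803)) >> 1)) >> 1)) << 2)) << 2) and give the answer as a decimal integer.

3301 = 110011100101
803 = 001100100011
→ | → 111111100111 = 4071
→ >> 1 → 011111110011 = 2035
→ >> 1 → 001111111001 = 1017
→ << 2 (mod 2^12) → 111111100100 = 4068
→ << 2 (mod 2^12) → 111110010000 = 3984

3984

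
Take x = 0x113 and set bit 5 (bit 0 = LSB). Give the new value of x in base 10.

307

x = 0100010011
bit 5 is currently 0; set it via x | (1 << 5) = x | 32
→ 0100110011 = 307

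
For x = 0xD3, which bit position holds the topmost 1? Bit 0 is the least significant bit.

0xD3 = 11010011
The topmost 1 is at position 7 (since 2^7 = 128 ≤ 211 < 256).

7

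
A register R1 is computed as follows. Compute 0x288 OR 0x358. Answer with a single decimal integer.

0x288 = 1010001000
0x358 = 1101011000
 OR → 1111011000 = 984

984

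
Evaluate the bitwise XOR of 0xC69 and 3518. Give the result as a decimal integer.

0xC69 = 110001101001
3518 = 110110111110
XOR → 000111010111 = 471

471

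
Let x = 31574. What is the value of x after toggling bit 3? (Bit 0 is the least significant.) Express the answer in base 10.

x = 111101101010110
bit 3 is currently 0; toggle it via x ^ (1 << 3) = x ^ 8
→ 111101101011110 = 31582

31582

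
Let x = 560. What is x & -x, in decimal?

x = 1000110000 = 560
-x (two's complement) = …0111010000
AND   = 0000010000 = 16
(x & -x isolates the lowest set bit of x.)

16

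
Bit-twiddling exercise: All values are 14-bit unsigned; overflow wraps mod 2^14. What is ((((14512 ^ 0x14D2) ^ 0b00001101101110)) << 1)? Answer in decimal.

7704

14512 = 11100010110000
0x14D2 = 01010011010010
→ ^ → 10110001100010 = 11362
0b00001101101110 = 00001101101110
→ ^ → 10111100001100 = 12044
→ << 1 (mod 2^14) → 01111000011000 = 7704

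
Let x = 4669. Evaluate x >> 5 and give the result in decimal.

4669 = 1001000111101
shift right by 5 → 0000010010001 = 145
(equivalently, floor(4669 / 32))

145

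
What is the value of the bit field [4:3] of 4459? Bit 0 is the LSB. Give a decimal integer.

1

v = 1000101101011
Shift right by 3: 1000101101
Mask low 2 bits: 01 = 1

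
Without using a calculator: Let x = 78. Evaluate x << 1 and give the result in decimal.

78 = 01001110
shift left by 1 → 10011100 = 156
(equivalently, 78 × 2^1 = 78 × 2)

156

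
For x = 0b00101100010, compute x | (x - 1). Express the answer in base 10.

x = 101100010 = 354
x - 1 = 101100001
OR    = 101100011 = 355
(x | (x - 1) sets all bits below the lowest set bit.)

355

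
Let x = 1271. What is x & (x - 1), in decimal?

x = 10011110111 = 1271
x - 1 = 10011110110
AND   = 10011110110 = 1270
(x & (x - 1) clears the lowest set bit of x.)

1270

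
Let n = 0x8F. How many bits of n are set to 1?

0x8F = 10001111
Count the 1s: 1 + 1 + 1 + 1 + 1 = 5

5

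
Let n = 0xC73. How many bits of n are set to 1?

7

0xC73 = 110001110011
Count the 1s: 1 + 1 + 1 + 1 + 1 + 1 + 1 = 7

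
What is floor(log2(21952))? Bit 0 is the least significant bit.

21952 = 101010111000000
The topmost 1 is at position 14 (since 2^14 = 16384 ≤ 21952 < 32768).

14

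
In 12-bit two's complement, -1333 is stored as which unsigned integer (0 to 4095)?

1333 in 12 bits: 010100110101
Invert: 101011001010
Add 1:  101011001011 = 2763
(Check: 2^12 - 1333 = 4096 - 1333 = 2763.)

2763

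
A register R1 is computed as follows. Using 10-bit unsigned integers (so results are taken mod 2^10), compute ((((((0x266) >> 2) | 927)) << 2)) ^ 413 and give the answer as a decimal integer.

993

0x266 = 1001100110
→ >> 2 → 0010011001 = 153
927 = 1110011111
→ | → 1110011111 = 927
→ << 2 (mod 2^10) → 1001111100 = 636
413 = 0110011101
→ ^ → 1111100001 = 993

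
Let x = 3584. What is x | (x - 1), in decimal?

4095

x = 111000000000 = 3584
x - 1 = 110111111111
OR    = 111111111111 = 4095
(x | (x - 1) sets all bits below the lowest set bit.)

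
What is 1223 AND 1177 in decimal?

1223 = 10011000111
1177 = 10010011001
AND → 10010000001 = 1153

1153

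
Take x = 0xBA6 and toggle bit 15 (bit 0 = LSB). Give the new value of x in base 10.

35750

x = 0000101110100110
bit 15 is currently 0; toggle it via x ^ (1 << 15) = x ^ 32768
→ 1000101110100110 = 35750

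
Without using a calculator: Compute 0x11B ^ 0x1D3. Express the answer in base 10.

200

0x11B = 100011011
0x1D3 = 111010011
XOR → 011001000 = 200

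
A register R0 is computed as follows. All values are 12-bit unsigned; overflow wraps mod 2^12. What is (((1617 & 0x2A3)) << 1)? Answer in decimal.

1617 = 011001010001
0x2A3 = 001010100011
→ & → 001000000001 = 513
→ << 1 (mod 2^12) → 010000000010 = 1026

1026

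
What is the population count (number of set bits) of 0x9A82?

0x9A82 = 1001101010000010
Count the 1s: 1 + 1 + 1 + 1 + 1 + 1 = 6

6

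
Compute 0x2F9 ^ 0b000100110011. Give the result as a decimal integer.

0x2F9 = 1011111001
b = 0100110011
XOR → 1111001010 = 970

970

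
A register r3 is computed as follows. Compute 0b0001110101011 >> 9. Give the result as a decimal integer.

x = 1110101011
shift right by 9 → 0000000001 = 1
(equivalently, floor(939 / 512))

1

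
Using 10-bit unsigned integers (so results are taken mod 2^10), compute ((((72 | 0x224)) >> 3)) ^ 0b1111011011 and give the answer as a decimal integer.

72 = 0001001000
0x224 = 1000100100
→ | → 1001101100 = 620
→ >> 3 → 0001001101 = 77
0b1111011011 = 1111011011
→ ^ → 1110010110 = 918

918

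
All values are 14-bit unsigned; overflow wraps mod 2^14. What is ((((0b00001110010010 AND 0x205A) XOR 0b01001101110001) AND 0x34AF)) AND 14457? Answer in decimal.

4129

0b00001110010010 = 00001110010010
0x205A = 10000001011010
→ AND → 00000000010010 = 18
0b01001101110001 = 01001101110001
→ XOR → 01001101100011 = 4963
0x34AF = 11010010101111
→ AND → 01000000100011 = 4131
14457 = 11100001111001
→ AND → 01000000100001 = 4129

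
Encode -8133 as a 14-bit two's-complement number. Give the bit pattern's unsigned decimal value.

8133 in 14 bits: 01111111000101
Invert: 10000000111010
Add 1:  10000000111011 = 8251
(Check: 2^14 - 8133 = 16384 - 8133 = 8251.)

8251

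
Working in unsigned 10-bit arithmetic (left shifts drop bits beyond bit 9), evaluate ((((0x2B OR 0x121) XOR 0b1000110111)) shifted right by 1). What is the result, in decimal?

0x2B = 0000101011
0x121 = 0100100001
→ OR → 0100101011 = 299
0b1000110111 = 1000110111
→ XOR → 1100011100 = 796
→ shifted right by 1 → 0110001110 = 398

398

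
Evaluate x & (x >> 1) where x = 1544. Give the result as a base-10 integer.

512

x = 11000001000 = 1544
x>>1 = 01100000100
AND  = 01000000000 = 512
(x & (x >> 1) has a 1 wherever x has two consecutive 1 bits.)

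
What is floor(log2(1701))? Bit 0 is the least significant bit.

10

1701 = 11010100101
The topmost 1 is at position 10 (since 2^10 = 1024 ≤ 1701 < 2048).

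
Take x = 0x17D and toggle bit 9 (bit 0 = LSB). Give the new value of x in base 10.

893

x = 0101111101
bit 9 is currently 0; toggle it via x ^ (1 << 9) = x ^ 512
→ 1101111101 = 893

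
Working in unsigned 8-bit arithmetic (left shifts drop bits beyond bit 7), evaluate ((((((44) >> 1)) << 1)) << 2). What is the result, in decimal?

44 = 00101100
→ >> 1 → 00010110 = 22
→ << 1 (mod 2^8) → 00101100 = 44
→ << 2 (mod 2^8) → 10110000 = 176

176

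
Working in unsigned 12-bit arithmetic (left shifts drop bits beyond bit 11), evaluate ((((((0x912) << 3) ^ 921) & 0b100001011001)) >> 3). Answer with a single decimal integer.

0x912 = 100100010010
→ << 3 (mod 2^12) → 100010010000 = 2192
921 = 001110011001
→ ^ → 101100001001 = 2825
0b100001011001 = 100001011001
→ & → 100000001001 = 2057
→ >> 3 → 000100000001 = 257

257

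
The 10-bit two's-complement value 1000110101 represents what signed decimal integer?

-459

pattern = 1000110101 (MSB is 1 ⇒ negative)
Invert: 0111001010, add 1 → 0111001011 = 459, so the value is -459.
(Equivalently: 565 - 2^10 = 565 - 1024 = -459.)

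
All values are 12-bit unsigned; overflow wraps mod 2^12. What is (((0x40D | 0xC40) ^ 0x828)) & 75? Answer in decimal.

65

0x40D = 010000001101
0xC40 = 110001000000
→ | → 110001001101 = 3149
0x828 = 100000101000
→ ^ → 010001100101 = 1125
75 = 000001001011
→ & → 000001000001 = 65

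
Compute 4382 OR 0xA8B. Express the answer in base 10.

4382 = 1000100011110
0xA8B = 0101010001011
 OR → 1101110011111 = 7071

7071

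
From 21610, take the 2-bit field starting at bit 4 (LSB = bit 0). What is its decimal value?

v = 0101010001101010
Shift right by 4: 010101000110
Mask low 2 bits: 10 = 2

2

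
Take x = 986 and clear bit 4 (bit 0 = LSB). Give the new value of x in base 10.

x = 01111011010
bit 4 is currently 1; clear it via x & ~(1 << 4) = x & ~16
→ 01111001010 = 970

970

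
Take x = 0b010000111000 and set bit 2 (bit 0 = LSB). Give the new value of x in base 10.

1084

x = 010000111000
bit 2 is currently 0; set it via x | (1 << 2) = x | 4
→ 010000111100 = 1084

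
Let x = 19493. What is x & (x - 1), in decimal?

x = 100110000100101 = 19493
x - 1 = 100110000100100
AND   = 100110000100100 = 19492
(x & (x - 1) clears the lowest set bit of x.)

19492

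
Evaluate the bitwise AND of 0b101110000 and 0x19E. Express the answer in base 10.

272

a = 101110000
0x19E = 110011110
AND → 100010000 = 272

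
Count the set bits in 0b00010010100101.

n = 10010100101
Count the 1s: 1 + 1 + 1 + 1 + 1 = 5

5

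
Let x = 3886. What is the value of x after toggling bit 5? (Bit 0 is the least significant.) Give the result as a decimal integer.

3854

x = 0111100101110
bit 5 is currently 1; toggle it via x ^ (1 << 5) = x ^ 32
→ 0111100001110 = 3854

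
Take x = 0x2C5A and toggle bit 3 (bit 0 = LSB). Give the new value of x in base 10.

11346

x = 010110001011010
bit 3 is currently 1; toggle it via x ^ (1 << 3) = x ^ 8
→ 010110001010010 = 11346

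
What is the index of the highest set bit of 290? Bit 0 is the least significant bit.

8

290 = 100100010
The topmost 1 is at position 8 (since 2^8 = 256 ≤ 290 < 512).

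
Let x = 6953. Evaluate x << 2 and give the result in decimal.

6953 = 001101100101001
shift left by 2 → 110110010100100 = 27812
(equivalently, 6953 × 2^2 = 6953 × 4)

27812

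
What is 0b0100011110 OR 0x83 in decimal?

a = 100011110
0x83 = 010000011
 OR → 110011111 = 415

415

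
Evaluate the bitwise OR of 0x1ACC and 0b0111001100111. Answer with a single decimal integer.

7919

0x1ACC = 1101011001100
b = 0111001100111
 OR → 1111011101111 = 7919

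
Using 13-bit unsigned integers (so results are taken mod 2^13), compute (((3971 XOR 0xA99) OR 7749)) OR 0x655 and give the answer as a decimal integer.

3971 = 0111110000011
0xA99 = 0101010011001
→ XOR → 0010100011010 = 1306
7749 = 1111001000101
→ OR → 1111101011111 = 8031
0x655 = 0011001010101
→ OR → 1111101011111 = 8031

8031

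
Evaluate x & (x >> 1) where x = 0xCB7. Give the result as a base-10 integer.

1043

x = 110010110111 = 3255
x>>1 = 011001011011
AND  = 010000010011 = 1043
(x & (x >> 1) has a 1 wherever x has two consecutive 1 bits.)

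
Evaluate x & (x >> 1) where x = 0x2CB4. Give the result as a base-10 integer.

x = 10110010110100 = 11444
x>>1 = 01011001011010
AND  = 00010000010000 = 1040
(x & (x >> 1) has a 1 wherever x has two consecutive 1 bits.)

1040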